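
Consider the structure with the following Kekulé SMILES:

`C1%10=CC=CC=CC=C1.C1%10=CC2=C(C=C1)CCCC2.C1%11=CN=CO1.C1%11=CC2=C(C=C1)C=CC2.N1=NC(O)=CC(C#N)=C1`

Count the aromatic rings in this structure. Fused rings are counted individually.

The SMILES encodes an eight-membered carbon ring with four alternating C=C double bonds; a six-membered carbon ring with three alternating C=C double bonds, fused to a saturated six-membered carbon ring; a five-membered ring with an oxygen at position 1 and a nitrogen at position 3 (in a C=N bond), with two double bonds; a six-membered carbon ring with three alternating C=C double bonds, fused to a five-membered carbon ring containing one C=C double bond and one sp³ carbon; a six-membered ring with two adjacent nitrogens and three alternating double bonds.
The 8-membered ring has only sp² ring atoms; a planar conformation would have a fully conjugated π system of 8 electrons. But 8 = 4(2), which is 4n not 4n+2, so it is not aromatic (cyclooctatetraene) — cyclooctatetraene distorts into a non-planar tub to avoid antiaromaticity.
The 6-membered ring is fully conjugated (every ring atom contributes a p orbital); 3 ring double bonds give 6 π electrons. Since 6 = 4n+2 (n=1), it is aromatic (benzene ring).
The second 6-membered ring has four sp³ carbons, so it is not fully conjugated — not aromatic (cyclohexane ring).
The 5-membered ring with one oxygen and one =N– has a continuous p-orbital overlap around the ring; 2 ring double bonds (4 π electrons) plus a heteroatom lone pair (2) give 6 π electrons. 6 = 4(1)+2, so it is aromatic (oxazole).
The third 6-membered ring is fully conjugated (every ring atom contributes a p orbital); 3 ring double bonds give 6 π electrons. That satisfies 4n+2 with n=1, so it is aromatic (benzene ring).
The 5-membered ring has one sp³ carbon, so it is not fully conjugated — not aromatic (cyclopentene ring).
The 6-membered ring with two nitrogens (1,2) is fully conjugated (every ring atom contributes a p orbital); 3 ring double bonds give 6 π electrons. Since 6 = 4n+2 (n=1), it is aromatic (pyridazine).
4 of the 7 rings are aromatic. Total: 4.

4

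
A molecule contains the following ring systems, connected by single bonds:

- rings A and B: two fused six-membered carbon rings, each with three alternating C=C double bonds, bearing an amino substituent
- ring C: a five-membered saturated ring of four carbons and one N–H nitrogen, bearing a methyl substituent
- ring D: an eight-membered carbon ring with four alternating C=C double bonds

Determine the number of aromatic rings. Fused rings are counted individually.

Rings A and B form a fused bicyclic system with 10 sp² atoms and 10 π electrons from ring double bonds. 10 = 4(2)+2, so the system is aromatic and both rings count as aromatic (naphthalene).
Ring C has only sp³ atoms, so it is not fully conjugated — not aromatic (pyrrolidine).
Ring D has only sp² ring atoms; a planar conformation would have a fully conjugated π system of 8 electrons. But 8 = 4(2), which is 4n not 4n+2, so ring D is not aromatic (cyclooctatetraene) — cyclooctatetraene distorts into a non-planar tub to avoid antiaromaticity.
Aromatic: A, B. Total: 2.

2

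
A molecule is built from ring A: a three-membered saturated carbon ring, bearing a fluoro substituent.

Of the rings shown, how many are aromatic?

0

Ring A has only sp³ atoms, so it is not fully conjugated — not aromatic (cyclopropane).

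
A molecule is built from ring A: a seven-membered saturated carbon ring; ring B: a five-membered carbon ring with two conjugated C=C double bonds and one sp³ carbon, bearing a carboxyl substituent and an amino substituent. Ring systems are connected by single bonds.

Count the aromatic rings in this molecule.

0

Ring A has only sp³ atoms, so it is not fully conjugated — not aromatic (cycloheptane).
Ring B has one sp³ carbon, so it is not fully conjugated — not aromatic (cyclopentadiene).
No ring is aromatic. Total: 0.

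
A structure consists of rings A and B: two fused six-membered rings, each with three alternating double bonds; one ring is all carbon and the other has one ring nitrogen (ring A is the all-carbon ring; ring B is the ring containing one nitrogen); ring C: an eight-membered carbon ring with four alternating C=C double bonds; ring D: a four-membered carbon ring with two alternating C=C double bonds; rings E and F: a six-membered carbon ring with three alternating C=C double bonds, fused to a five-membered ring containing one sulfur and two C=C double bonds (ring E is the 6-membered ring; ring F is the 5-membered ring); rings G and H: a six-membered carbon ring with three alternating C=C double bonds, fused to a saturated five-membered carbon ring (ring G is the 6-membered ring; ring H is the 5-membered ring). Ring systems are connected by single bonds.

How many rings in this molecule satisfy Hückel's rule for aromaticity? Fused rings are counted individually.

5

Rings A and B form a fused bicyclic system (with one nitrogen) with 10 sp² atoms and 10 π electrons from ring double bonds. 10 = 4(2)+2, so the system is aromatic and both rings count as aromatic (quinoline).
Ring C has only sp² ring atoms; a planar conformation would have a fully conjugated π system of 8 electrons. But 8 = 4(2), which is 4n not 4n+2, so ring C is not aromatic (cyclooctatetraene) — cyclooctatetraene distorts into a non-planar tub to avoid antiaromaticity.
Ring D has only sp² ring atoms; a planar conformation would have a fully conjugated π system of 4 electrons. But 4 = 4(1), which is 4n not 4n+2, so ring D is not aromatic (cyclobutadiene) — cyclobutadiene is antiaromatic and distorts to a rectangle.
Rings E and F form a fused bicyclic system (with one sulfur) with 9 sp² atoms and 10 π electrons from ring double bonds plus a heteroatom lone pair. 10 = 4(2)+2, so the system is aromatic and both rings count as aromatic (benzothiophene).
Ring G is fully conjugated (every ring atom contributes a p orbital); 3 ring double bonds give 6 π electrons. Since 6 = 4n+2 (n=1), ring G is aromatic (benzene ring).
Ring H has three sp³ carbons, so it is not fully conjugated — not aromatic (cyclopentane ring).
Aromatic: A, B, E, F, G. Total: 5.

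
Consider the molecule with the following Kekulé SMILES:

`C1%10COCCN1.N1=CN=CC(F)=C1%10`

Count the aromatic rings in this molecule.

1

The SMILES encodes a six-membered saturated ring with an oxygen and an N–H nitrogen at positions 1 and 4; a six-membered ring with nitrogens at positions 1 and 3 and three alternating double bonds.
The 6-membered ring with one oxygen and one N–H (1,4) has only sp³ atoms, so it is not fully conjugated — not aromatic (morpholine).
The 6-membered ring with two nitrogens (1,3) is fully conjugated (every ring atom contributes a p orbital); 3 ring double bonds give 6 π electrons. That satisfies 4n+2 with n=1, so it is aromatic (pyrimidine).
1 of the 2 rings is aromatic. Total: 1.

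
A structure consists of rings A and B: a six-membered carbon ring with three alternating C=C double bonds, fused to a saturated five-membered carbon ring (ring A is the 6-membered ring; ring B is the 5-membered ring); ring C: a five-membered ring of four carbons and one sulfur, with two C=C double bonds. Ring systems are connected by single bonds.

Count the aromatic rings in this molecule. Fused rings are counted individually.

2

Ring A is fully conjugated (every ring atom contributes a p orbital); 3 ring double bonds give 6 π electrons. That satisfies 4n+2 with n=1, so ring A is aromatic (benzene ring).
Ring B has three sp³ carbons, so it is not fully conjugated — not aromatic (cyclopentane ring).
Ring C is planar and fully conjugated; 2 ring double bonds (4 π electrons) plus a heteroatom lone pair (2) give 6 π electrons. Since 6 = 4n+2 (n=1), ring C is aromatic (thiophene).
Aromatic: A, C. Total: 2.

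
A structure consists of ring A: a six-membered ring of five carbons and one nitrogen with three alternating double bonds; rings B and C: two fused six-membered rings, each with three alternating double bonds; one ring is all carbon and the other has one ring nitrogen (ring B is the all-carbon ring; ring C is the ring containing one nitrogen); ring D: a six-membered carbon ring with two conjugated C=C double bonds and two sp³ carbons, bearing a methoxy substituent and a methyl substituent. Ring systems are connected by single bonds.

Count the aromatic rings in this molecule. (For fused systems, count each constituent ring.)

3

Ring A is planar and fully conjugated; 3 ring double bonds give 6 π electrons. Since 6 = 4n+2 (n=1), ring A is aromatic (pyridine).
Rings B and C form a fused bicyclic system (with one nitrogen) with 10 sp² atoms and 10 π electrons from ring double bonds. 10 = 4(2)+2, so the system is aromatic and both rings count as aromatic (quinoline).
Ring D has two sp³ carbons, so it is not fully conjugated — not aromatic (1,3-cyclohexadiene).
Aromatic: A, B, C. Total: 3.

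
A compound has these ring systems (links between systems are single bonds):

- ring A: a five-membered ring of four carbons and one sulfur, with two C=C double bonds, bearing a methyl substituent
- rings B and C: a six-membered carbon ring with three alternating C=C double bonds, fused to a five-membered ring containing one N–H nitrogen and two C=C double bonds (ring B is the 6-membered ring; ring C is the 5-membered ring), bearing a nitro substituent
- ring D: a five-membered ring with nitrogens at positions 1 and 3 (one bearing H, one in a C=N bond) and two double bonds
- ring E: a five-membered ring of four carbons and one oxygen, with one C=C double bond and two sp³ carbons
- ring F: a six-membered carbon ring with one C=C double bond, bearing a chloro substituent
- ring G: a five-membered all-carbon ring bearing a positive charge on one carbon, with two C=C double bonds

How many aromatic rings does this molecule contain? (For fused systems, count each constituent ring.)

Ring A is fully conjugated (every ring atom contributes a p orbital); 2 ring double bonds (4 π electrons) plus a heteroatom lone pair (2) give 6 π electrons. Since 6 = 4n+2 (n=1), ring A is aromatic (thiophene).
Rings B and C form a fused bicyclic system (with one N–H) with 9 sp² atoms and 10 π electrons from ring double bonds plus a heteroatom lone pair. 10 = 4(2)+2, so the system is aromatic and both rings count as aromatic (indole).
Ring D is fully conjugated (every ring atom contributes a p orbital); 2 ring double bonds (4 π electrons) plus a heteroatom lone pair (2) give 6 π electrons. 6 = 4(1)+2, so ring D is aromatic (imidazole).
Ring E has two sp³ carbons, so it is not fully conjugated — not aromatic (2,3-dihydrofuran).
Ring F has four sp³ carbons, so it is not fully conjugated — not aromatic (cyclohexene).
Ring G has only sp² ring atoms; a planar conformation would have a fully conjugated π system of 4 electrons. But 4 = 4(1), which is 4n not 4n+2, so ring G is not aromatic (cyclopentadienyl cation).
Aromatic: A, B, C, D. Total: 4.

4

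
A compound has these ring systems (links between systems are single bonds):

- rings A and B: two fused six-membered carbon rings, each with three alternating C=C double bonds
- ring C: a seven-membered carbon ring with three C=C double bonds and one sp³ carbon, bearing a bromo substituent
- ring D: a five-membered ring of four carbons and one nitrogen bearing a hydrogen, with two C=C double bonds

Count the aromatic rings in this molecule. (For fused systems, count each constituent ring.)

3

Rings A and B form a fused bicyclic system with 10 sp² atoms and 10 π electrons from ring double bonds. 10 = 4(2)+2, so the system is aromatic and both rings count as aromatic (naphthalene).
Ring C has one sp³ carbon, so it is not fully conjugated — not aromatic (cycloheptatriene).
Ring D is planar and fully conjugated; 2 ring double bonds (4 π electrons) plus a heteroatom lone pair (2) give 6 π electrons. That satisfies 4n+2 with n=1, so ring D is aromatic (pyrrole).
Aromatic: A, B, D. Total: 3.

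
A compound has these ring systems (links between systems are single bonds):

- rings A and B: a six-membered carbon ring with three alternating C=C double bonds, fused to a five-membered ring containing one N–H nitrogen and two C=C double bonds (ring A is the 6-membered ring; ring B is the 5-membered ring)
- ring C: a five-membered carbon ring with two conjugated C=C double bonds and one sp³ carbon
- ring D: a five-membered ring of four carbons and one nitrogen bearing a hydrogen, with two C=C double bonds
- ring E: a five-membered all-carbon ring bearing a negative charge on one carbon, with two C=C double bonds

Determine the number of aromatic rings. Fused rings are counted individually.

Rings A and B form a fused bicyclic system (with one N–H) with 9 sp² atoms and 10 π electrons from ring double bonds plus a heteroatom lone pair. 10 = 4(2)+2, so the system is aromatic and both rings count as aromatic (indole).
Ring C has one sp³ carbon, so it is not fully conjugated — not aromatic (cyclopentadiene).
Ring D is planar and fully conjugated; 2 ring double bonds (4 π electrons) plus a heteroatom lone pair (2) give 6 π electrons. Since 6 = 4n+2 (n=1), ring D is aromatic (pyrrole).
Ring E has a continuous p-orbital overlap around the ring; 2 ring double bonds (4 π electrons) plus the carbanion lone pair (2) give 6 π electrons. That satisfies 4n+2 with n=1, so ring E is aromatic (cyclopentadienyl anion).
Aromatic: A, B, D, E. Total: 4.

4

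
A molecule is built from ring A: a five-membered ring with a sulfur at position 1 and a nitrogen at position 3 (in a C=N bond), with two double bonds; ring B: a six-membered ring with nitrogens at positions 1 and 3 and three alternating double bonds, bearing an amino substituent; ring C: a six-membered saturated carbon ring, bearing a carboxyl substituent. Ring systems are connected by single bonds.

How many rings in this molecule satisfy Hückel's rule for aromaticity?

Ring A is fully conjugated (every ring atom contributes a p orbital); 2 ring double bonds (4 π electrons) plus a heteroatom lone pair (2) give 6 π electrons. 6 = 4(1)+2, so ring A is aromatic (thiazole).
Ring B is fully conjugated (every ring atom contributes a p orbital); 3 ring double bonds give 6 π electrons. That satisfies 4n+2 with n=1, so ring B is aromatic (pyrimidine).
Ring C has only sp³ atoms, so it is not fully conjugated — not aromatic (cyclohexane).
Aromatic: A, B. Total: 2.

2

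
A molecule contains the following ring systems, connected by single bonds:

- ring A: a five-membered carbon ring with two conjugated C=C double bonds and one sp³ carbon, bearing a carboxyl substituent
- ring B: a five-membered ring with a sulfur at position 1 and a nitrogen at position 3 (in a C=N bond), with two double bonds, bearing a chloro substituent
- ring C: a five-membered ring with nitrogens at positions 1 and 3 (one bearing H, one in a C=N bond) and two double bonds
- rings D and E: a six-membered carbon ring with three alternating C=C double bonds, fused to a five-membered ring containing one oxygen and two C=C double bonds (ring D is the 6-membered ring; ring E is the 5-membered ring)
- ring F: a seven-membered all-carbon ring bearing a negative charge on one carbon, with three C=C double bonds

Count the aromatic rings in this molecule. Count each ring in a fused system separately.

Ring A has one sp³ carbon, so it is not fully conjugated — not aromatic (cyclopentadiene).
Ring B is planar and fully conjugated; 2 ring double bonds (4 π electrons) plus a heteroatom lone pair (2) give 6 π electrons. 6 = 4(1)+2, so ring B is aromatic (thiazole).
Ring C is fully conjugated (every ring atom contributes a p orbital); 2 ring double bonds (4 π electrons) plus a heteroatom lone pair (2) give 6 π electrons. 6 = 4(1)+2, so ring C is aromatic (imidazole).
Rings D and E form a fused bicyclic system (with one oxygen) with 9 sp² atoms and 10 π electrons from ring double bonds plus a heteroatom lone pair. 10 = 4(2)+2, so the system is aromatic and both rings count as aromatic (benzofuran).
Ring F has only sp² ring atoms; a planar conformation would have a fully conjugated π system of 8 electrons. But 8 = 4(2), which is 4n not 4n+2, so ring F is not aromatic (cycloheptatrienyl anion).
Aromatic: B, C, D, E. Total: 4.

4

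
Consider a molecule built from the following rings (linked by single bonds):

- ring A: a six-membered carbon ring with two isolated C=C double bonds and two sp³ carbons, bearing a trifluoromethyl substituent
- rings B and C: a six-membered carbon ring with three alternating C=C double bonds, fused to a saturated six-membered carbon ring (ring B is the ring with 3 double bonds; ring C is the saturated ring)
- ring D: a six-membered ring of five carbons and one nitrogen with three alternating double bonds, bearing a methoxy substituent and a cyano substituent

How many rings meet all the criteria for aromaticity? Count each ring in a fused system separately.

Ring A has two sp³ carbons, so it is not fully conjugated — not aromatic (1,4-cyclohexadiene).
Ring B is planar and fully conjugated; 3 ring double bonds give 6 π electrons. 6 = 4(1)+2, so ring B is aromatic (benzene ring).
Ring C has four sp³ carbons, so it is not fully conjugated — not aromatic (cyclohexane ring).
Ring D is fully conjugated (every ring atom contributes a p orbital); 3 ring double bonds give 6 π electrons. That satisfies 4n+2 with n=1, so ring D is aromatic (pyridine).
Aromatic: B, D. Total: 2.

2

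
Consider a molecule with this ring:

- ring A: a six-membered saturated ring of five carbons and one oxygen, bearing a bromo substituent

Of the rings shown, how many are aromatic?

Ring A has only sp³ atoms, so it is not fully conjugated — not aromatic (tetrahydropyran).

0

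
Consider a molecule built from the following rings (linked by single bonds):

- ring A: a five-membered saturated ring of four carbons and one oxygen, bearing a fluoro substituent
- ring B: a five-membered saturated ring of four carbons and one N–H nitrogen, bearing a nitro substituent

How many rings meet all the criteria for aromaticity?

0

Ring A has only sp³ atoms, so it is not fully conjugated — not aromatic (tetrahydrofuran).
Ring B has only sp³ atoms, so it is not fully conjugated — not aromatic (pyrrolidine).
No ring is aromatic. Total: 0.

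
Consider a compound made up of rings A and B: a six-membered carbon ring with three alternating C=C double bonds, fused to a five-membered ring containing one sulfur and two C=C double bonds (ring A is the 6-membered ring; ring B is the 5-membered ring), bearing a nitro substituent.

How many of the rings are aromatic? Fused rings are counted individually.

Rings A and B form a fused bicyclic system (with one sulfur) with 9 sp² atoms and 10 π electrons from ring double bonds plus a heteroatom lone pair. 10 = 4(2)+2, so the system is aromatic and both rings count as aromatic (benzothiophene).
Aromatic: A, B. Total: 2.

2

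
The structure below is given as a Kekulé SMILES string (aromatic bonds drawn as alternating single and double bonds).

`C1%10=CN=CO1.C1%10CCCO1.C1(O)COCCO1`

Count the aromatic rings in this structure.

1

The SMILES encodes a five-membered ring with an oxygen at position 1 and a nitrogen at position 3 (in a C=N bond), with two double bonds; a five-membered saturated ring of four carbons and one oxygen; a six-membered saturated ring with oxygens at positions 1 and 4.
The 5-membered ring with one oxygen and one =N– is planar and fully conjugated; 2 ring double bonds (4 π electrons) plus a heteroatom lone pair (2) give 6 π electrons. That satisfies 4n+2 with n=1, so it is aromatic (oxazole).
The 5-membered ring with one oxygen has only sp³ atoms, so it is not fully conjugated — not aromatic (tetrahydrofuran).
The 6-membered ring with two oxygens (1,4) has only sp³ atoms, so it is not fully conjugated — not aromatic (1,4-dioxane).
1 of the 3 rings is aromatic. Total: 1.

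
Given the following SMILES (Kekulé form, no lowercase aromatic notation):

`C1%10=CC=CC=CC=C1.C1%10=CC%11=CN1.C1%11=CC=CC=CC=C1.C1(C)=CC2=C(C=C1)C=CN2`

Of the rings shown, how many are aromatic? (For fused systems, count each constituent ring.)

3

The SMILES encodes an eight-membered carbon ring with four alternating C=C double bonds; a five-membered ring of four carbons and one nitrogen bearing a hydrogen, with two C=C double bonds; an eight-membered carbon ring with four alternating C=C double bonds; a six-membered carbon ring with three alternating C=C double bonds, fused to a five-membered ring containing one N–H nitrogen and two C=C double bonds.
The 8-membered ring has only sp² ring atoms; a planar conformation would have a fully conjugated π system of 8 electrons. But 8 = 4(2), which is 4n not 4n+2, so it is not aromatic (cyclooctatetraene) — cyclooctatetraene distorts into a non-planar tub to avoid antiaromaticity.
The 5-membered ring with one N–H is fully conjugated (every ring atom contributes a p orbital); 2 ring double bonds (4 π electrons) plus a heteroatom lone pair (2) give 6 π electrons. Since 6 = 4n+2 (n=1), it is aromatic (pyrrole).
The second 8-membered ring has only sp² ring atoms; a planar conformation would have a fully conjugated π system of 8 electrons. But 8 = 4(2), which is 4n not 4n+2, so it is not aromatic (cyclooctatetraene) — cyclooctatetraene distorts into a non-planar tub to avoid antiaromaticity.
The fused 6/5-membered bicyclic (with one N–H) is a single π system with 9 sp² atoms and 10 π electrons from ring double bonds plus a heteroatom lone pair. 10 = 4(2)+2, so the system is aromatic and both rings count as aromatic (indole).
3 of the 5 rings are aromatic. Total: 3.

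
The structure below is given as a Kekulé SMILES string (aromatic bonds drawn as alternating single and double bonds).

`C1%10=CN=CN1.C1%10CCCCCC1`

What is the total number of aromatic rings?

1

The SMILES encodes a five-membered ring with nitrogens at positions 1 and 3 (one bearing H, one in a C=N bond) and two double bonds; a seven-membered saturated carbon ring.
The 5-membered ring with two nitrogens (one N–H, one =N–) is planar and fully conjugated; 2 ring double bonds (4 π electrons) plus a heteroatom lone pair (2) give 6 π electrons. Since 6 = 4n+2 (n=1), it is aromatic (imidazole).
The 7-membered ring has only sp³ atoms, so it is not fully conjugated — not aromatic (cycloheptane).
1 of the 2 rings is aromatic. Total: 1.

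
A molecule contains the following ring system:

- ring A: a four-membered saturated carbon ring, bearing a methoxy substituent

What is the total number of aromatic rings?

Ring A has only sp³ atoms, so it is not fully conjugated — not aromatic (cyclobutane).

0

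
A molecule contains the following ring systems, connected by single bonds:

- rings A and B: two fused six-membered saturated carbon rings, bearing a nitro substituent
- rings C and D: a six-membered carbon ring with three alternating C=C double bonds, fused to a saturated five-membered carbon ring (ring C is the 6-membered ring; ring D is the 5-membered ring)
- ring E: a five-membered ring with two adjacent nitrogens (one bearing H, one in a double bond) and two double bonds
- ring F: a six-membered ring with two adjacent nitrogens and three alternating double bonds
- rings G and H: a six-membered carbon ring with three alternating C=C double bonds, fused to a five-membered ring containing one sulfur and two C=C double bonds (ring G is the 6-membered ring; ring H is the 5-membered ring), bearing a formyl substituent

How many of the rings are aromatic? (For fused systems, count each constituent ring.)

5

Ring A has only sp³ atoms, so it is not fully conjugated — not aromatic (cyclohexane ring).
Ring B has only sp³ atoms, so it is not fully conjugated — not aromatic (cyclohexane ring).
Ring C is fully conjugated (every ring atom contributes a p orbital); 3 ring double bonds give 6 π electrons. That satisfies 4n+2 with n=1, so ring C is aromatic (benzene ring).
Ring D has three sp³ carbons, so it is not fully conjugated — not aromatic (cyclopentane ring).
Ring E is planar and fully conjugated; 2 ring double bonds (4 π electrons) plus a heteroatom lone pair (2) give 6 π electrons. That satisfies 4n+2 with n=1, so ring E is aromatic (pyrazole).
Ring F has a continuous p-orbital overlap around the ring; 3 ring double bonds give 6 π electrons. Since 6 = 4n+2 (n=1), ring F is aromatic (pyridazine).
Rings G and H form a fused bicyclic system (with one sulfur) with 9 sp² atoms and 10 π electrons from ring double bonds plus a heteroatom lone pair. 10 = 4(2)+2, so the system is aromatic and both rings count as aromatic (benzothiophene).
Aromatic: C, E, F, G, H. Total: 5.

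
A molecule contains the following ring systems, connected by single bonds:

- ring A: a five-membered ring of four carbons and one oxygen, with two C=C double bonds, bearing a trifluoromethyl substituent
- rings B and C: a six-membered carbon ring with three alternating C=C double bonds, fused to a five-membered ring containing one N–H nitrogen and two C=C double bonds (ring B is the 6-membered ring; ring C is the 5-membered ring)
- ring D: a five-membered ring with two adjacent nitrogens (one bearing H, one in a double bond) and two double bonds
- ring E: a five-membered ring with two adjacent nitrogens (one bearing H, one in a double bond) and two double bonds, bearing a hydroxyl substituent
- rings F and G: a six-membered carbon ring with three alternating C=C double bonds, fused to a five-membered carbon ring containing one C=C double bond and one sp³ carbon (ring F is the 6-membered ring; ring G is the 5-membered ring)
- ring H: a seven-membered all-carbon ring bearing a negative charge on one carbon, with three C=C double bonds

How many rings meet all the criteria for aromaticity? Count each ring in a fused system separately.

Ring A is planar and fully conjugated; 2 ring double bonds (4 π electrons) plus a heteroatom lone pair (2) give 6 π electrons. 6 = 4(1)+2, so ring A is aromatic (furan).
Rings B and C form a fused bicyclic system (with one N–H) with 9 sp² atoms and 10 π electrons from ring double bonds plus a heteroatom lone pair. 10 = 4(2)+2, so the system is aromatic and both rings count as aromatic (indole).
Ring D is planar and fully conjugated; 2 ring double bonds (4 π electrons) plus a heteroatom lone pair (2) give 6 π electrons. That satisfies 4n+2 with n=1, so ring D is aromatic (pyrazole).
Ring E is fully conjugated (every ring atom contributes a p orbital); 2 ring double bonds (4 π electrons) plus a heteroatom lone pair (2) give 6 π electrons. That satisfies 4n+2 with n=1, so ring E is aromatic (pyrazole).
Ring F has a continuous p-orbital overlap around the ring; 3 ring double bonds give 6 π electrons. Since 6 = 4n+2 (n=1), ring F is aromatic (benzene ring).
Ring G has one sp³ carbon, so it is not fully conjugated — not aromatic (cyclopentene ring).
Ring H has only sp² ring atoms; a planar conformation would have a fully conjugated π system of 8 electrons. But 8 = 4(2), which is 4n not 4n+2, so ring H is not aromatic (cycloheptatrienyl anion).
Aromatic: A, B, C, D, E, F. Total: 6.

6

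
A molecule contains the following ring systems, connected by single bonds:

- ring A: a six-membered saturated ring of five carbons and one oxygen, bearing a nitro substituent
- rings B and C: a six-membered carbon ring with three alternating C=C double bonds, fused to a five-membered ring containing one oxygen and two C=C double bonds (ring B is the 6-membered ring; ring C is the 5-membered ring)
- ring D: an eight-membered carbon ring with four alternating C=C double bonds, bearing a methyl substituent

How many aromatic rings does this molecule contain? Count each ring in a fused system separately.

Ring A has only sp³ atoms, so it is not fully conjugated — not aromatic (tetrahydropyran).
Rings B and C form a fused bicyclic system (with one oxygen) with 9 sp² atoms and 10 π electrons from ring double bonds plus a heteroatom lone pair. 10 = 4(2)+2, so the system is aromatic and both rings count as aromatic (benzofuran).
Ring D has only sp² ring atoms; a planar conformation would have a fully conjugated π system of 8 electrons. But 8 = 4(2), which is 4n not 4n+2, so ring D is not aromatic (cyclooctatetraene) — cyclooctatetraene distorts into a non-planar tub to avoid antiaromaticity.
Aromatic: B, C. Total: 2.

2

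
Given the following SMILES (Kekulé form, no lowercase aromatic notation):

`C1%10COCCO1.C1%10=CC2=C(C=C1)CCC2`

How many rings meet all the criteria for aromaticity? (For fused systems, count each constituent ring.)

1

The SMILES encodes a six-membered saturated ring with oxygens at positions 1 and 4; a six-membered carbon ring with three alternating C=C double bonds, fused to a saturated five-membered carbon ring.
The 6-membered ring with two oxygens (1,4) has only sp³ atoms, so it is not fully conjugated — not aromatic (1,4-dioxane).
The 6-membered ring is planar and fully conjugated; 3 ring double bonds give 6 π electrons. Since 6 = 4n+2 (n=1), it is aromatic (benzene ring).
The 5-membered ring has three sp³ carbons, so it is not fully conjugated — not aromatic (cyclopentane ring).
1 of the 3 rings is aromatic. Total: 1.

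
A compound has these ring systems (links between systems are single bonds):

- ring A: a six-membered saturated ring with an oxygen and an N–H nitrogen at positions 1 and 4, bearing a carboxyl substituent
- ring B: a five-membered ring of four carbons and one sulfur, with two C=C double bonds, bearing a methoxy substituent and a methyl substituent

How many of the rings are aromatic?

1

Ring A has only sp³ atoms, so it is not fully conjugated — not aromatic (morpholine).
Ring B has a continuous p-orbital overlap around the ring; 2 ring double bonds (4 π electrons) plus a heteroatom lone pair (2) give 6 π electrons. Since 6 = 4n+2 (n=1), ring B is aromatic (thiophene).
Aromatic: B. Total: 1.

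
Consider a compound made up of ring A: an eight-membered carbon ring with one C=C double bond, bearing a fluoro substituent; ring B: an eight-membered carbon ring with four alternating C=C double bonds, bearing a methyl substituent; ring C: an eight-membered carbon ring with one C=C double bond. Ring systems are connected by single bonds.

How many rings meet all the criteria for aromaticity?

Ring A has six sp³ carbons, so it is not fully conjugated — not aromatic (cyclooctene).
Ring B has only sp² ring atoms; a planar conformation would have a fully conjugated π system of 8 electrons. But 8 = 4(2), which is 4n not 4n+2, so ring B is not aromatic (cyclooctatetraene) — cyclooctatetraene distorts into a non-planar tub to avoid antiaromaticity.
Ring C has six sp³ carbons, so it is not fully conjugated — not aromatic (cyclooctene).
No ring is aromatic. Total: 0.

0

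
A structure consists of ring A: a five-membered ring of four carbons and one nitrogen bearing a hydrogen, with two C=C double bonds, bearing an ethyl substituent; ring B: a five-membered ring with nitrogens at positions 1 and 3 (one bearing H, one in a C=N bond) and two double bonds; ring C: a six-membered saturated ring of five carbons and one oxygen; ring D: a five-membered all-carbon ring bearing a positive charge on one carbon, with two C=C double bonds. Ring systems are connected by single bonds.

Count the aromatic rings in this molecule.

2

Ring A is fully conjugated (every ring atom contributes a p orbital); 2 ring double bonds (4 π electrons) plus a heteroatom lone pair (2) give 6 π electrons. Since 6 = 4n+2 (n=1), ring A is aromatic (pyrrole).
Ring B is fully conjugated (every ring atom contributes a p orbital); 2 ring double bonds (4 π electrons) plus a heteroatom lone pair (2) give 6 π electrons. Since 6 = 4n+2 (n=1), ring B is aromatic (imidazole).
Ring C has only sp³ atoms, so it is not fully conjugated — not aromatic (tetrahydropyran).
Ring D has only sp² ring atoms; a planar conformation would have a fully conjugated π system of 4 electrons. But 4 = 4(1), which is 4n not 4n+2, so ring D is not aromatic (cyclopentadienyl cation).
Aromatic: A, B. Total: 2.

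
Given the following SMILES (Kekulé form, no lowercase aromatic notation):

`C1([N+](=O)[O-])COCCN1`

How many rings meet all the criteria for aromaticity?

0

The SMILES encodes a six-membered saturated ring with an oxygen and an N–H nitrogen at positions 1 and 4.
The 6-membered ring with one oxygen and one N–H (1,4) has only sp³ atoms, so it is not fully conjugated — not aromatic (morpholine).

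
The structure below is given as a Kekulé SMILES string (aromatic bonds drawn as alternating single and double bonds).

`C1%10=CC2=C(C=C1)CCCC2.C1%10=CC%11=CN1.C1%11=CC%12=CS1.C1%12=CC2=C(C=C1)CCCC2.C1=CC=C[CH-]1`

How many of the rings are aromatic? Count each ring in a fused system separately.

The SMILES encodes a six-membered carbon ring with three alternating C=C double bonds, fused to a saturated six-membered carbon ring; a five-membered ring of four carbons and one nitrogen bearing a hydrogen, with two C=C double bonds; a five-membered ring of four carbons and one sulfur, with two C=C double bonds; a six-membered carbon ring with three alternating C=C double bonds, fused to a saturated six-membered carbon ring; a five-membered all-carbon ring bearing a negative charge on one carbon, with two C=C double bonds.
The 6-membered ring is fully conjugated (every ring atom contributes a p orbital); 3 ring double bonds give 6 π electrons. Since 6 = 4n+2 (n=1), it is aromatic (benzene ring).
The second 6-membered ring has four sp³ carbons, so it is not fully conjugated — not aromatic (cyclohexane ring).
The 5-membered ring with one N–H has a continuous p-orbital overlap around the ring; 2 ring double bonds (4 π electrons) plus a heteroatom lone pair (2) give 6 π electrons. Since 6 = 4n+2 (n=1), it is aromatic (pyrrole).
The 5-membered ring with one sulfur has a continuous p-orbital overlap around the ring; 2 ring double bonds (4 π electrons) plus a heteroatom lone pair (2) give 6 π electrons. Since 6 = 4n+2 (n=1), it is aromatic (thiophene).
The third 6-membered ring is planar and fully conjugated; 3 ring double bonds give 6 π electrons. Since 6 = 4n+2 (n=1), it is aromatic (benzene ring).
The fourth 6-membered ring has four sp³ carbons, so it is not fully conjugated — not aromatic (cyclohexane ring).
The 5-membered ring has a continuous p-orbital overlap around the ring; 2 ring double bonds (4 π electrons) plus the carbanion lone pair (2) give 6 π electrons. Since 6 = 4n+2 (n=1), it is aromatic (cyclopentadienyl anion).
5 of the 7 rings are aromatic. Total: 5.

5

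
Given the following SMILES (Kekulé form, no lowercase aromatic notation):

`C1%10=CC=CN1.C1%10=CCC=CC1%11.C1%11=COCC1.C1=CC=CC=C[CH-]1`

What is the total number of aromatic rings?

1

The SMILES encodes a five-membered ring of four carbons and one nitrogen bearing a hydrogen, with two C=C double bonds; a six-membered carbon ring with two isolated C=C double bonds and two sp³ carbons; a five-membered ring of four carbons and one oxygen, with one C=C double bond and two sp³ carbons; a seven-membered all-carbon ring bearing a negative charge on one carbon, with three C=C double bonds.
The 5-membered ring with one N–H has a continuous p-orbital overlap around the ring; 2 ring double bonds (4 π electrons) plus a heteroatom lone pair (2) give 6 π electrons. Since 6 = 4n+2 (n=1), it is aromatic (pyrrole).
The 6-membered ring has two sp³ carbons, so it is not fully conjugated — not aromatic (1,4-cyclohexadiene).
The 5-membered ring with one oxygen has two sp³ carbons, so it is not fully conjugated — not aromatic (2,3-dihydrofuran).
The 7-membered ring has only sp² ring atoms; a planar conformation would have a fully conjugated π system of 8 electrons. But 8 = 4(2), which is 4n not 4n+2, so it is not aromatic (cycloheptatrienyl anion).
1 of the 4 rings is aromatic. Total: 1.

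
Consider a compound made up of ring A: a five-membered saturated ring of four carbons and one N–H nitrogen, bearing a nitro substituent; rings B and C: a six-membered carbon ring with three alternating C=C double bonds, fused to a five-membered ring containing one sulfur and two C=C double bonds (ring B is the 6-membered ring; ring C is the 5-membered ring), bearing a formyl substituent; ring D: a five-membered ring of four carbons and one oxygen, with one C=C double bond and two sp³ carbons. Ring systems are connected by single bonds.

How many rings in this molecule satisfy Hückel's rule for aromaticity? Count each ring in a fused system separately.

Ring A has only sp³ atoms, so it is not fully conjugated — not aromatic (pyrrolidine).
Rings B and C form a fused bicyclic system (with one sulfur) with 9 sp² atoms and 10 π electrons from ring double bonds plus a heteroatom lone pair. 10 = 4(2)+2, so the system is aromatic and both rings count as aromatic (benzothiophene).
Ring D has two sp³ carbons, so it is not fully conjugated — not aromatic (2,3-dihydrofuran).
Aromatic: B, C. Total: 2.

2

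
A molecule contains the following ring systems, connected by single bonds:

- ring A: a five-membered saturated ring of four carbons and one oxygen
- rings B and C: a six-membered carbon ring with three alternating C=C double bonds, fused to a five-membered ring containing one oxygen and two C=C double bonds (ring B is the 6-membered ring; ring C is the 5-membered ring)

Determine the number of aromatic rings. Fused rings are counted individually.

2

Ring A has only sp³ atoms, so it is not fully conjugated — not aromatic (tetrahydrofuran).
Rings B and C form a fused bicyclic system (with one oxygen) with 9 sp² atoms and 10 π electrons from ring double bonds plus a heteroatom lone pair. 10 = 4(2)+2, so the system is aromatic and both rings count as aromatic (benzofuran).
Aromatic: B, C. Total: 2.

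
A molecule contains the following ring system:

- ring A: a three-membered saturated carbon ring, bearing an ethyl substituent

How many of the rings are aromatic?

Ring A has only sp³ atoms, so it is not fully conjugated — not aromatic (cyclopropane).

0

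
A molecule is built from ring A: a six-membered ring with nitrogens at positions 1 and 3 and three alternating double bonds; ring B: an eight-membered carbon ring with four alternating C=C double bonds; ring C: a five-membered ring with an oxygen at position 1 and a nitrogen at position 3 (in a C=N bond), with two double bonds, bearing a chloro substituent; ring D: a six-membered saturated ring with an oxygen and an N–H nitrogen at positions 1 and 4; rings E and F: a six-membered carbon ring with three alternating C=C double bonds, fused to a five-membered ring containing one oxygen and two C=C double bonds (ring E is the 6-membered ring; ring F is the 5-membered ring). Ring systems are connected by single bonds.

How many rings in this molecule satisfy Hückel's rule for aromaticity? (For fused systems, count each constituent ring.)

4

Ring A is fully conjugated (every ring atom contributes a p orbital); 3 ring double bonds give 6 π electrons. Since 6 = 4n+2 (n=1), ring A is aromatic (pyrimidine).
Ring B has only sp² ring atoms; a planar conformation would have a fully conjugated π system of 8 electrons. But 8 = 4(2), which is 4n not 4n+2, so ring B is not aromatic (cyclooctatetraene) — cyclooctatetraene distorts into a non-planar tub to avoid antiaromaticity.
Ring C has a continuous p-orbital overlap around the ring; 2 ring double bonds (4 π electrons) plus a heteroatom lone pair (2) give 6 π electrons. That satisfies 4n+2 with n=1, so ring C is aromatic (oxazole).
Ring D has only sp³ atoms, so it is not fully conjugated — not aromatic (morpholine).
Rings E and F form a fused bicyclic system (with one oxygen) with 9 sp² atoms and 10 π electrons from ring double bonds plus a heteroatom lone pair. 10 = 4(2)+2, so the system is aromatic and both rings count as aromatic (benzofuran).
Aromatic: A, C, E, F. Total: 4.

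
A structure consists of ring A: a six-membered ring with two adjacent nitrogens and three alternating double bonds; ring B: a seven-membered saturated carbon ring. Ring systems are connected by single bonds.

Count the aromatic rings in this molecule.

1

Ring A is planar and fully conjugated; 3 ring double bonds give 6 π electrons. That satisfies 4n+2 with n=1, so ring A is aromatic (pyridazine).
Ring B has only sp³ atoms, so it is not fully conjugated — not aromatic (cycloheptane).
Aromatic: A. Total: 1.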